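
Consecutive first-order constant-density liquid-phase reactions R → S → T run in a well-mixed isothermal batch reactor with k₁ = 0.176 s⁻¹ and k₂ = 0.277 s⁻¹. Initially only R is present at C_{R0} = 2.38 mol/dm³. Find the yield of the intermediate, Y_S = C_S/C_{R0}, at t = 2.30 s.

The intermediate concentration in a first-order A→B→C sequence is C_S = k₁C_{R0}(e^(−k₁t) − e^(−k₂t))/(k₂−k₁).
e^(−k₁t) = e^(−0.176×2.30) = e^(−0.4048) = 0.6671; e^(−k₂t) = e^(−0.6371) = 0.5288.
C_S = 0.176×2.38/(0.277−0.176) × (0.6671−0.5288) = 4.147×0.1383 = 0.5735 mol/dm³.
Y_S = C_S/C_{R0} = 0.5735/2.38 = 0.241.

0.241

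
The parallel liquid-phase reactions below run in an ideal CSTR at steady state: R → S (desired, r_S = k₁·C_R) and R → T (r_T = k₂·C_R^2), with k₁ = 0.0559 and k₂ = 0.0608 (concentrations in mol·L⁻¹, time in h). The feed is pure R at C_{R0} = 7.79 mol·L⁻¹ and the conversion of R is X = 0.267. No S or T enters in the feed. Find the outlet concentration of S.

0.288 mol·L⁻¹

Exit C_R = C_{R0}(1−X) = 7.79×0.733 = 5.710 mol·L⁻¹.
Rates in a CSTR are evaluated at the outlet concentration: r_S = 0.0559×5.710 = 0.3192, r_T = 0.0608×5.710^2 = 1.982.
Fraction of consumed R going to S: r_S/(r_S+r_T) = 0.1387.
C_S = 0.1387·C_{R0}·X = 0.1387×7.79×0.267 = 0.288 mol·L⁻¹.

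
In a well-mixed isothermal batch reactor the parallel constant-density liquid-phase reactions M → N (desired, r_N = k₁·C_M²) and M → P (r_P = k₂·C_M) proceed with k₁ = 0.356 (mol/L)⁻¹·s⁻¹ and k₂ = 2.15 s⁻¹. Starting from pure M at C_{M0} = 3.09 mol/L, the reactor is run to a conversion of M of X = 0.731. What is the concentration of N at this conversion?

0.542 mol/L

C_M = C_{M0}(1−X) = 0.8312 mol/L.
Along a PFR/batch, dC_P/dC_M = −r_P/(r_N+r_P) = −k₂/(k₂+k₁·C_M).
Integrating from C_{M0} to C_M: C_P = (2.15/0.356)·ln[(2.15+0.356·3.09)/(2.15+0.356·0.831)] = 6.039·ln(3.250/2.446) = 1.717 mol/L.
Then C_N = (C_{M0}−C_M) − C_P = 2.259 − 1.717 = 0.5421 mol/L.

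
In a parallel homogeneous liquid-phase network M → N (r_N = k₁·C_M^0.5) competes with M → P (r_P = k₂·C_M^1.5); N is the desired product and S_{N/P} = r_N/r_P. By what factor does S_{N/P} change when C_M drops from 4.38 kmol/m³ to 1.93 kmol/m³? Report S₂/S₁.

2.27

S_{N/P} = (k₁/k₂)·C_M⁻¹, so S₂/S₁ = (C_{M,2}/C_{M,1})⁻¹.
= 4.38/1.93 = 2.27.
Selectivity toward N rises as C_M falls — low-concentration operation is favoured.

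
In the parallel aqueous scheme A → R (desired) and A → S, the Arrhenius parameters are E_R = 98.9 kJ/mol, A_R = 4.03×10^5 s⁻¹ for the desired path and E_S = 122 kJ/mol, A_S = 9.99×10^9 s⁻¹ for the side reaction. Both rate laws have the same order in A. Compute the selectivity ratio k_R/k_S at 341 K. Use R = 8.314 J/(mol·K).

With equal orders, S_{R/S} = k_R/k_S = (A_R/A_S)·exp[(E_S−E_R)/(RT)].
(E_S−E_R)/(RT) = (122−98.9)×10³/(8.314×341) = 23100/2835 = 8.148.
k_R/k_S = (4.03×10^5/9.99×10^9)·exp(8.148) = 4.034×10^-5 × 3456 = 0.139.
Since E_R < E_S, lowering the temperature improves selectivity toward R.

0.139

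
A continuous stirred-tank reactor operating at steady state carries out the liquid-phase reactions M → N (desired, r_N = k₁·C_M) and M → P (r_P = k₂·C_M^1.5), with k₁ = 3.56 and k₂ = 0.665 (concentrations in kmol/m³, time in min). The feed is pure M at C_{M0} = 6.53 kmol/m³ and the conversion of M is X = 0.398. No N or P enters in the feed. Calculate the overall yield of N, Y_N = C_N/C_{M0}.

Exit C_M = C_{M0}(1−X) = 6.53×0.602 = 3.931 kmol/m³.
Rates in a CSTR are evaluated at the outlet concentration: r_N = 3.56×3.931 = 13.99, r_P = 0.665×3.931^1.5 = 5.183.
Fraction of consumed M going to N: r_N/(r_N+r_P) = 0.7297.
C_N = 0.7297·C_{M0}·X = 0.7297×6.53×0.398 = 1.90 kmol/m³; Y_N = C_N/C_{M0} = 0.290.

0.290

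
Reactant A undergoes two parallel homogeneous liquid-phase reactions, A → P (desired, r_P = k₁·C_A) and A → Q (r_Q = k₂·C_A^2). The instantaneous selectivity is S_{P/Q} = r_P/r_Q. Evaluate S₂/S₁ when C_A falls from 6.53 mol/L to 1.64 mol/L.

3.98

S_{P/Q} = (k₁/k₂)·C_A⁻¹, so S₂/S₁ = (C_{A,2}/C_{A,1})⁻¹.
= 6.53/1.64 = 3.98.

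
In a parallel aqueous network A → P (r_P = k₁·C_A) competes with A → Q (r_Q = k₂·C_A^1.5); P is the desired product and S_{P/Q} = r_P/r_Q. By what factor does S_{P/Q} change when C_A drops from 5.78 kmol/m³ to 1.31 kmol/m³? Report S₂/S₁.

S_{P/Q} = (k₁/k₂)·C_A^-0.5, so S₂/S₁ = (C_{A,2}/C_{A,1})^-0.5.
= (1.31/5.78)^(-0.5) = (0.2266)^(-0.5) = 2.10.
Selectivity toward P rises as C_A falls — low-concentration operation is favoured.

2.10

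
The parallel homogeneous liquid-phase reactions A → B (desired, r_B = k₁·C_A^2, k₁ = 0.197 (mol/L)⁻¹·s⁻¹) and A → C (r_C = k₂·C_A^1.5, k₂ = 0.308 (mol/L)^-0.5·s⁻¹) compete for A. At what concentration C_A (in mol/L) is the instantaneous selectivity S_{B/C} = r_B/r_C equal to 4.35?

S_{B/C} = (k₁/k₂)·C_A^0.5 ⇒ C_A = (S·k₂/k₁)^(2).
= (4.35×0.308/0.197)^(2) = (6.801)^(2) = 46.3 mol/L.

46.3 mol/L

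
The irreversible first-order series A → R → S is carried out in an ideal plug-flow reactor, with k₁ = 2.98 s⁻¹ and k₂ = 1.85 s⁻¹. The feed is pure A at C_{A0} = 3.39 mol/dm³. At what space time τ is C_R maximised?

0.422 s

Setting dC_R/dτ = 0 gives τ_opt = ln(k₂/k₁)/(k₂−k₁).
= ln(1.85/2.98)/(1.85−2.98) = ln(0.6208)/-1.130 = -0.4767/-1.130 = 0.422 s.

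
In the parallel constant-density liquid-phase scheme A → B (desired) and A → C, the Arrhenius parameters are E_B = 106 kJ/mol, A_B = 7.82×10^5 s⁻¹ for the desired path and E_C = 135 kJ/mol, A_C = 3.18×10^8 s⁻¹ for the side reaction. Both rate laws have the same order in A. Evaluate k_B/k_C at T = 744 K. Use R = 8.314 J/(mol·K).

Since both paths have the same order in A, the concentration cancels and S_{B/C} = k_B/k_C = (A_B/A_C)·exp[(E_C−E_B)/(RT)].
(E_C−E_B)/(RT) = (135−106)×10³/(8.314×744) = 29000/6186 = 4.688.
k_B/k_C = (7.82×10^5/3.18×10^8)·exp(4.688) = 0.002459 × 108.7 = 0.267.
Since E_B < E_C, lowering the temperature improves selectivity toward B.

0.267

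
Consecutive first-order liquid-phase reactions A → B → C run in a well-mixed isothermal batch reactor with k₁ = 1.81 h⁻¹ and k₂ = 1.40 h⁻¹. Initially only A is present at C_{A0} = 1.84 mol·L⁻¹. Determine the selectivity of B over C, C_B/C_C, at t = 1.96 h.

0.193

For first-order series with pure A initially, C_B(t) = k₁C_{A0}/(k₂−k₁)·(e^(−k₁t) − e^(−k₂t)).
e^(−k₁t) = e^(−1.81×1.96) = e^(−3.548) = 0.02879; e^(−k₂t) = e^(−2.744) = 0.06431.
C_B = 1.81×1.84/(1.40−1.81) × (0.02879−0.06431) = (-8.123)×(-0.03552) = 0.2885 mol·L⁻¹.
C_A = C_{A0}e^(−k₁t) = 0.05298 mol·L⁻¹, so C_C = C_{A0}−C_A−C_B = 1.499 mol·L⁻¹; C_B/C_C = 0.193.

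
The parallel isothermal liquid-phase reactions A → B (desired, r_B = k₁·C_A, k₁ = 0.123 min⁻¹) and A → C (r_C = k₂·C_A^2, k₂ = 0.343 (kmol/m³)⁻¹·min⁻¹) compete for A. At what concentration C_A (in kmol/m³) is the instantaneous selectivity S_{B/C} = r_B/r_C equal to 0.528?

0.679 kmol/m³

S_{B/C} = (k₁/k₂)·C_A⁻¹ ⇒ C_A = (S·k₂/k₁)^(-1).
= (0.528×0.343/0.123)^(-1) = (1.472)^(-1) = 0.679 kmol/m³.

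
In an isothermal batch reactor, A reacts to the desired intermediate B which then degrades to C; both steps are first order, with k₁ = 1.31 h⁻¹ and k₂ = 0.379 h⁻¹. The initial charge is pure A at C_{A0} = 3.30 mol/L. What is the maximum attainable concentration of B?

For a first-order series the maximum intermediate yield is C_{B,max}/C_{A0} = (k₁/k₂)^[k₂/(k₂−k₁)].
= (1.31/0.379)^(0.379/(0.379−1.31)) = (3.456)^(-0.4071) = 0.6036.
C_{B,max} = 0.6036×3.30 = 1.99 mol/L.

1.99 mol/L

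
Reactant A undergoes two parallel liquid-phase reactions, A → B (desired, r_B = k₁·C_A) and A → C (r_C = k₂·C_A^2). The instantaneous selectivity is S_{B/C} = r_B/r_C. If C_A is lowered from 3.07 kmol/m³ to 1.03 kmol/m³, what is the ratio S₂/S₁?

S_{B/C} = (k₁/k₂)·C_A⁻¹, so S₂/S₁ = (C_{A,2}/C_{A,1})⁻¹.
= 3.07/1.03 = 2.98.

2.98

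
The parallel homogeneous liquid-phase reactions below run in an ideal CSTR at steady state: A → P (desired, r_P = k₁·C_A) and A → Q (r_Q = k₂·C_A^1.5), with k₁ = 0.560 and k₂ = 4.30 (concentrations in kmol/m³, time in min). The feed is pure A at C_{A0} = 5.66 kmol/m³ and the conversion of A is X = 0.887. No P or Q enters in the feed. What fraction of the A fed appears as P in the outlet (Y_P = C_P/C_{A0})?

0.124

Exit C_A = C_{A0}(1−X) = 5.66×0.113 = 0.6396 kmol/m³.
Rates in a CSTR are evaluated at the outlet concentration: r_P = 0.560×0.6396 = 0.3582, r_Q = 4.30×0.6396^1.5 = 2.199.
Fraction of consumed A going to P: r_P/(r_P+r_Q) = 0.1400.
C_P = 0.1400·C_{A0}·X = 0.1400×5.66×0.887 = 0.703 kmol/m³; Y_P = C_P/C_{A0} = 0.124.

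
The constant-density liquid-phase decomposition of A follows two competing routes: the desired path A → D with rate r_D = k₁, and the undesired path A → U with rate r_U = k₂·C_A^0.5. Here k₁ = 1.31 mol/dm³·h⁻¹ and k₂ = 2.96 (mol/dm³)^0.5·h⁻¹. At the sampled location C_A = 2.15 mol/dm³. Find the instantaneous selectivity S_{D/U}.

S_{D/U} = r_D/r_U = (k₁)/(k₂·C_A^0.5) = (k₁/k₂)·C_A^-0.5.
= (1.31) / (2.96×2.150^0.5) = 1.310/4.340 = 0.302.
The undesired path is higher order in A, so low C_A (CSTR or dilute feed) favours D.

0.302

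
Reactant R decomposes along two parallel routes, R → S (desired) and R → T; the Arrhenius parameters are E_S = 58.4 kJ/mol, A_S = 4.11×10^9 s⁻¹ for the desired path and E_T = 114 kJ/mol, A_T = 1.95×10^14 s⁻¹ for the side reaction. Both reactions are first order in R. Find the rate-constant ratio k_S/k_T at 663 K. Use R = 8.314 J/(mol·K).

Since both paths have the same order in R, the concentration cancels and S_{S/T} = k_S/k_T = (A_S/A_T)·exp[(E_T−E_S)/(RT)].
(E_T−E_S)/(RT) = (114−58.4)×10³/(8.314×663) = 55600/5512 = 10.09.
k_S/k_T = (4.11×10^9/1.95×10^14)·exp(10.09) = 2.108×10^-5 × 24023 = 0.506.
Since E_S < E_T, lowering the temperature improves selectivity toward S.

0.506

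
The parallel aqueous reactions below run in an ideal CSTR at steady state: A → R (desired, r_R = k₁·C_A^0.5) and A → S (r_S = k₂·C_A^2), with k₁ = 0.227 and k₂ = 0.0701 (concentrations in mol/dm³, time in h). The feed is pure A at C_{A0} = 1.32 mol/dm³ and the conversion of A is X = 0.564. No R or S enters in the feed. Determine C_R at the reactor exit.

0.656 mol/dm³

Exit C_A = C_{A0}(1−X) = 1.32×0.436 = 0.5755 mol/dm³.
Rates in a CSTR are evaluated at the outlet concentration: r_R = 0.227×0.5755^0.5 = 0.1722, r_S = 0.0701×0.5755^2 = 0.02322.
Fraction of consumed A going to R: r_R/(r_R+r_S) = 0.8812.
C_R = 0.8812·C_{A0}·X = 0.8812×1.32×0.564 = 0.656 mol/dm³.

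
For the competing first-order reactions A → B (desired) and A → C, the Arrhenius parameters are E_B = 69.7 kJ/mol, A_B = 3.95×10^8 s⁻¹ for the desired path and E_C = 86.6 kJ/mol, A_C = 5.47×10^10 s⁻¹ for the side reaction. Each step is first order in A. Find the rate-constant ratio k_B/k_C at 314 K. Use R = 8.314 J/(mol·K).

k_B/k_C = (A_B/A_C)·exp[−(E_B−E_C)/(RT)] = (A_B/A_C)·exp[(E_C−E_B)/(RT)].
(E_C−E_B)/(RT) = (86.6−69.7)×10³/(8.314×314) = 16900/2611 = 6.474.
k_B/k_C = (3.95×10^8/5.47×10^10)·exp(6.474) = 0.007221 × 647.8 = 4.68.
Since E_B < E_C, lowering the temperature improves selectivity toward B.

4.68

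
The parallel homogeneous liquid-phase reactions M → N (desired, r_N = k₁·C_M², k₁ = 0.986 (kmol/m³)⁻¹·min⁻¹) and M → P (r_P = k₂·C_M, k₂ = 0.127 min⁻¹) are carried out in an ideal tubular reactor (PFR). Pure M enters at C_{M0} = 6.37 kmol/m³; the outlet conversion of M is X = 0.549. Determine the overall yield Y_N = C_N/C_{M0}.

0.533

C_M = C_{M0}(1−X) = 2.873 kmol/m³.
Along a PFR/batch, dC_P/dC_M = −r_P/(r_N+r_P) = −k₂/(k₂+k₁·C_M).
Integrating from C_{M0} to C_M: C_P = (0.127/0.986)·ln[(0.127+0.986·6.37)/(0.127+0.986·2.87)] = 0.1288·ln(6.408/2.960) = 0.09949 kmol/m³.
Then C_N = (C_{M0}−C_M) − C_P = 3.497 − 0.09949 = 3.398 kmol/m³.
Y_N = C_N/C_{M0} = 3.398/6.37 = 0.533.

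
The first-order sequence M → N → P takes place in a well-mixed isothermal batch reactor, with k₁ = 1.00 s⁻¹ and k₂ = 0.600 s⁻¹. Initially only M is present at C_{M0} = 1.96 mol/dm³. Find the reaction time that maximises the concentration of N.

For first-order series the maximum of C_N occurs at t_opt = ln(k₂/k₁)/(k₂−k₁).
= ln(0.600/1.00)/(0.600−1.00) = ln(0.6000)/-0.4000 = -0.5108/-0.4000 = 1.28 s.

1.28 s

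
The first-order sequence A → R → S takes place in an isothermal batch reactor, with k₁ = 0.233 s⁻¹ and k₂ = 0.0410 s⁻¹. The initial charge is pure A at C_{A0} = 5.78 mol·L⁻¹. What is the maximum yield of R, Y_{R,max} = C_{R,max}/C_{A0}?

At the optimum, C_{R,max}/C_{A0} = (k₁/k₂)^[k₂/(k₂−k₁)].
= (0.233/0.0410)^(0.0410/(0.0410−0.233)) = (5.683)^(-0.2135) = 0.6900.

0.690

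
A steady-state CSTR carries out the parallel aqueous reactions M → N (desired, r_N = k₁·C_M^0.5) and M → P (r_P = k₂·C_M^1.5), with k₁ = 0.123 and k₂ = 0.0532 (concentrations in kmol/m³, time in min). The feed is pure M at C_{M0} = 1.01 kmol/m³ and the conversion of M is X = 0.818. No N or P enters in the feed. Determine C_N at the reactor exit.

0.765 kmol/m³

Exit C_M = C_{M0}(1−X) = 1.01×0.182 = 0.1838 kmol/m³.
In a CSTR the entire volume is at exit conditions, so r_N = 0.123×0.1838^0.5 = 0.05274 and r_P = 0.0532×0.1838^1.5 = 0.004193.
Fraction of consumed M going to N: r_N/(r_N+r_P) = 0.9263.
C_N = 0.9263·C_{M0}·X = 0.9263×1.01×0.818 = 0.765 kmol/m³.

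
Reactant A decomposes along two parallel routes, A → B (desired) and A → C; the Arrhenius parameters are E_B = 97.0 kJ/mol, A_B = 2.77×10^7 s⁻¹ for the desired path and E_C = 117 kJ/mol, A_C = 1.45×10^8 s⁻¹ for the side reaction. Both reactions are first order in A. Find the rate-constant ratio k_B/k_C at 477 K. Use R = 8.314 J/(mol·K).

29.6

With equal orders, S_{B/C} = k_B/k_C = (A_B/A_C)·exp[(E_C−E_B)/(RT)].
(E_C−E_B)/(RT) = (117−97.0)×10³/(8.314×477) = 20000/3966 = 5.043.
k_B/k_C = (2.77×10^7/1.45×10^8)·exp(5.043) = 0.1910 × 155.0 = 29.6.
Since E_B < E_C, lowering the temperature improves selectivity toward B.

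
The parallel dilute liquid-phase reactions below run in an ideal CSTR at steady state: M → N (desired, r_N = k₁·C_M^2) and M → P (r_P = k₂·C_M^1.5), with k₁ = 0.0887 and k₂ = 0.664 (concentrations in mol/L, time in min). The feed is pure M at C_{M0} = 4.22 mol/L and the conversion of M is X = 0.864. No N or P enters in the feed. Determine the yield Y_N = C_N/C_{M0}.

0.0794

Exit C_M = C_{M0}(1−X) = 4.22×0.136 = 0.5739 mol/L.
In a CSTR the entire volume is at exit conditions, so r_N = 0.0887×0.5739^2 = 0.02922 and r_P = 0.664×0.5739^1.5 = 0.2887.
Fraction of consumed M going to N: r_N/(r_N+r_P) = 0.09190.
C_N = 0.09190·C_{M0}·X = 0.09190×4.22×0.864 = 0.335 mol/L; Y_N = C_N/C_{M0} = 0.0794.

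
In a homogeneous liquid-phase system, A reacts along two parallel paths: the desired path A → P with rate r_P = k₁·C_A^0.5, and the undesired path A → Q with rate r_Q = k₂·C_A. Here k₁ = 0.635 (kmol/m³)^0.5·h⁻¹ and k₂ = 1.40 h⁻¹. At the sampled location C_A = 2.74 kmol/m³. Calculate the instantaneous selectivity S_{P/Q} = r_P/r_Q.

S_{P/Q} = r_P/r_Q = (k₁·C_A^0.5)/(k₂·C_A) = (k₁/k₂)·C_A^-0.5.
= (0.635×2.740^0.5) / (1.40×2.740) = 1.051/3.836 = 0.274.

0.274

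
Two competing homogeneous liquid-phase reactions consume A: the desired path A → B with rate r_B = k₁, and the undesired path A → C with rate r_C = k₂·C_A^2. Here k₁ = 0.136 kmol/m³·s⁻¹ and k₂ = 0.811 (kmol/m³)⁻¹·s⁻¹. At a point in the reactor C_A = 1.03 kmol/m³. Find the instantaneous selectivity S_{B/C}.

S_{B/C} = r_B/r_C = (k₁)/(k₂·C_A^2) = (k₁/k₂)·C_A^-2.
= (0.136) / (0.811×1.030^2) = 0.1360/0.8604 = 0.158.

0.158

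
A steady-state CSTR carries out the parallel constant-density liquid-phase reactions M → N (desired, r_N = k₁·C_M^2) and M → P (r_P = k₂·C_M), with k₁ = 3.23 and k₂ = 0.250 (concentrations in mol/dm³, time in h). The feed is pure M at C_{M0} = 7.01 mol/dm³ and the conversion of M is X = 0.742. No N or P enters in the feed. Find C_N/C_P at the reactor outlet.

23.4

Exit C_M = C_{M0}(1−X) = 7.01×0.258 = 1.809 mol/dm³.
A CSTR operates uniformly at the exit composition, giving r_N = 10.57 and r_P = 0.4521 (each k·C_M^n at C_M = 1.809).
Overall selectivity = C_N/C_P = r_Nτ/(r_Pτ) = r_N/r_P = 23.4.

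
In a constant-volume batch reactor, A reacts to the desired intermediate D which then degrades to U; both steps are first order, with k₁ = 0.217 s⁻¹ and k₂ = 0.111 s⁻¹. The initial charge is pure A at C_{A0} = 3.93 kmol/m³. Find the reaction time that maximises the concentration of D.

The intermediate peaks when r₁ = r₂, i.e. k₁e^(−k₁t) = k₂e^(−k₂t), giving t_opt = ln(k₂/k₁)/(k₂−k₁).
= ln(0.111/0.217)/(0.111−0.217) = ln(0.5115)/-0.1060 = -0.6704/-0.1060 = 6.32 s.

6.32 s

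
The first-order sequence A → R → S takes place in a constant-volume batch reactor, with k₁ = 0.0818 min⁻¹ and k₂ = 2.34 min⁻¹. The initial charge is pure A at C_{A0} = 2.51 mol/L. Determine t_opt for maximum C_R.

Setting dC_R/dt = 0 gives t_opt = ln(k₂/k₁)/(k₂−k₁).
= ln(2.34/0.0818)/(2.34−0.0818) = ln(28.61)/2.258 = 3.354/2.258 = 1.49 min.

1.49 min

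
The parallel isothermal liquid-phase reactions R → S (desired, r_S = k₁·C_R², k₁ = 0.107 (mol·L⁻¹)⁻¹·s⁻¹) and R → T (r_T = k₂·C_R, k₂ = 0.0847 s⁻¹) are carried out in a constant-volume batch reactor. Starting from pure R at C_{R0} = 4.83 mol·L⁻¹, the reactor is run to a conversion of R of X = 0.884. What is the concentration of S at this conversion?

3.14 mol·L⁻¹

C_R = C_{R0}(1−X) = 0.5603 mol·L⁻¹.
Along a PFR/batch, dC_T/dC_R = −r_T/(r_S+r_T) = −k₂/(k₂+k₁·C_R).
Integrating from C_{R0} to C_R: C_T = (0.0847/0.107)·ln[(0.0847+0.107·4.83)/(0.0847+0.107·0.560)] = 0.7916·ln(0.6015/0.1446) = 1.128 mol·L⁻¹.
Then C_S = (C_{R0}−C_R) − C_T = 4.270 − 1.128 = 3.142 mol·L⁻¹.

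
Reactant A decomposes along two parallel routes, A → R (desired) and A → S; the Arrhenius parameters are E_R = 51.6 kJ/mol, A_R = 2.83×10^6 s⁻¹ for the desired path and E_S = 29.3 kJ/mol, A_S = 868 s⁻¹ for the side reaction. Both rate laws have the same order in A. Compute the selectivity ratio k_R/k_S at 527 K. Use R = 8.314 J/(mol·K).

With equal orders, S_{R/S} = k_R/k_S = (A_R/A_S)·exp[(E_S−E_R)/(RT)].
(E_S−E_R)/(RT) = (29.3−51.6)×10³/(8.314×527) = -22300/4381 = -5.090.
k_R/k_S = (2.83×10^6/868)·exp(-5.090) = 3260 × 0.006160 = 20.1.
Since E_R > E_S, raising the temperature improves selectivity toward R.

20.1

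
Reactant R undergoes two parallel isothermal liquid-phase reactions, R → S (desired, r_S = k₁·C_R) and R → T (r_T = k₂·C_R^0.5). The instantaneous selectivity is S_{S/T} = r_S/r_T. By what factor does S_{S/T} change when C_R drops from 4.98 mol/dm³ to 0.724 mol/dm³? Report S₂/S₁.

S_{S/T} = (k₁/k₂)·C_R^0.5, so S₂/S₁ = (C_{R,2}/C_{R,1})^0.5.
= (0.724/4.98)^0.5 = (0.1454)^0.5 = 0.381.
Selectivity toward S falls as C_R falls — high-concentration operation is favoured.

0.381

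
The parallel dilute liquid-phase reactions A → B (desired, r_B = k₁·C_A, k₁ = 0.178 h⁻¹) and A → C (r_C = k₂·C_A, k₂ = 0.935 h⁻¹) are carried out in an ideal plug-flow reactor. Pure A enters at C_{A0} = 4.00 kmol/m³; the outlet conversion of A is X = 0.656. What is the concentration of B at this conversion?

0.420 kmol/m³

C_A = C_{A0}(1−X) = 1.376 kmol/m³.
Both paths are first order in A, so the instantaneous fraction to B is constant: dC_B/d(−C_A) = k₁/(k₁+k₂) = 0.1599.
C_B = 0.1599·(C_{A0}−C_A) = 0.1599×2.624 = 0.420 kmol/m³.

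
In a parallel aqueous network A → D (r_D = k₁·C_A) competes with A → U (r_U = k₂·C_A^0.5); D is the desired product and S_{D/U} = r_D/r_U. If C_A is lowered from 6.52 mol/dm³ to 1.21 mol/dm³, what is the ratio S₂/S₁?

0.431

S_{D/U} = (k₁/k₂)·C_A^0.5, so S₂/S₁ = (C_{A,2}/C_{A,1})^0.5.
= (1.21/6.52)^0.5 = (0.1856)^0.5 = 0.431.
Selectivity toward D falls as C_A falls — high-concentration operation is favoured.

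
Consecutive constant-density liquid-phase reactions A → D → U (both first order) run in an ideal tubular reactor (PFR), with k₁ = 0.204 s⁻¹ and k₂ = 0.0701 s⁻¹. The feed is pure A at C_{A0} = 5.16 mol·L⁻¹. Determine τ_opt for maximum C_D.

7.98 s

For first-order series the maximum of C_D occurs at τ_opt = ln(k₂/k₁)/(k₂−k₁).
= ln(0.0701/0.204)/(0.0701−0.204) = ln(0.3436)/-0.1339 = -1.068/-0.1339 = 7.98 s.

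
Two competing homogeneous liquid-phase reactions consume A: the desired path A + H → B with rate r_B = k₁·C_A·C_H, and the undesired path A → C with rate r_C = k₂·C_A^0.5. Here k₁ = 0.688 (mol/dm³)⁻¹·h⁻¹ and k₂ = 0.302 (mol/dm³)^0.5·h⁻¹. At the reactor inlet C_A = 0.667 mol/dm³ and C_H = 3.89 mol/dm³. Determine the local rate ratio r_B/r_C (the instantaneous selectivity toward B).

7.24

S_{B/C} = r_B/r_C = (k₁·C_A·C_H)/(k₂·C_A^0.5) = (k₁/k₂)·C_A^0.5·C_H.
= (0.688×0.6670×3.890) / (0.302×0.6670^0.5) = 1.785/0.2466 = 7.24.
Since the desired path is higher order in A, keeping C_A high (PFR or concentrated feed) favours B.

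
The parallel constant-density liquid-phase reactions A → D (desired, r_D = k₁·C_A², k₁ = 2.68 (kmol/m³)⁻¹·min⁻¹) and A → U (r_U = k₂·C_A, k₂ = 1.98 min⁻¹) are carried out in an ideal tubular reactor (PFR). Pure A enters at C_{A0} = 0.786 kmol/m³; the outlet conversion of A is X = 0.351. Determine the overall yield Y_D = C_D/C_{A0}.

0.163

C_A = C_{A0}(1−X) = 0.5101 kmol/m³.
Along a PFR/batch, dC_U/dC_A = −r_U/(r_D+r_U) = −k₂/(k₂+k₁·C_A).
Integrating from C_{A0} to C_A: C_U = (1.98/2.68)·ln[(1.98+2.68·0.786)/(1.98+2.68·0.510)] = 0.7388·ln(4.086/3.347) = 0.1475 kmol/m³.
Then C_D = (C_{A0}−C_A) − C_U = 0.2759 − 0.1475 = 0.1284 kmol/m³.
Y_D = C_D/C_{A0} = 0.1284/0.786 = 0.163.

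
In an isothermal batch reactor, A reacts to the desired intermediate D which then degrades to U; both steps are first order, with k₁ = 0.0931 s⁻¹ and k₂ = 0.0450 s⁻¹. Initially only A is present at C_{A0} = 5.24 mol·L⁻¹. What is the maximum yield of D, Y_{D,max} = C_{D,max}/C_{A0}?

0.507

Evaluating C_D at t_opt = ln(k₂/k₁)/(k₂−k₁) gives C_{D,max}/C_{A0} = (k₁/k₂)^[k₂/(k₂−k₁)].
= (0.0931/0.0450)^(0.0450/(0.0450−0.0931)) = (2.069)^(-0.9356) = 0.5065.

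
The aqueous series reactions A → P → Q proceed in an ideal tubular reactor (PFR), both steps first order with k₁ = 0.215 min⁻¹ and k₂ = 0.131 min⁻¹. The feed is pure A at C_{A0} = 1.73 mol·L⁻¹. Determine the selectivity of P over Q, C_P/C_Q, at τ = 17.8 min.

For first-order series with pure A initially, C_P(τ) = k₁C_{A0}/(k₂−k₁)·(e^(−k₁τ) − e^(−k₂τ)).
e^(−k₁τ) = e^(−0.215×17.8) = e^(−3.827) = 0.02177; e^(−k₂τ) = e^(−2.332) = 0.09712.
C_P = 0.215×1.73/(0.131−0.215) × (0.02177−0.09712) = (-4.428)×(-0.07535) = 0.3336 mol·L⁻¹.
C_A = C_{A0}e^(−k₁τ) = 0.03767 mol·L⁻¹, so C_Q = C_{A0}−C_A−C_P = 1.359 mol·L⁻¹; C_P/C_Q = 0.246.

0.246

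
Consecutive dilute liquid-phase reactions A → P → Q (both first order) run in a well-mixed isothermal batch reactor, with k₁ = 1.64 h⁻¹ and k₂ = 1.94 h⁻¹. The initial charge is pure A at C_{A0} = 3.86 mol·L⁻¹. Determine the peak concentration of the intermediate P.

For a first-order series the maximum intermediate yield is C_{P,max}/C_{A0} = (k₁/k₂)^[k₂/(k₂−k₁)].
= (1.64/1.94)^(1.94/(1.94−1.64)) = (0.8454)^(6.467) = 0.3374.
C_{P,max} = 0.3374×3.86 = 1.30 mol·L⁻¹.

1.30 mol·L⁻¹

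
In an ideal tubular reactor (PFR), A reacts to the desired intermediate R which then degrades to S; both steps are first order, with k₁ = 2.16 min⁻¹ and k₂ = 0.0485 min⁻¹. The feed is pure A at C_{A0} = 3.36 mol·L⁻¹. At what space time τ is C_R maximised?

1.80 min

Setting dC_R/dτ = 0 gives τ_opt = ln(k₂/k₁)/(k₂−k₁).
= ln(0.0485/2.16)/(0.0485−2.16) = ln(0.02245)/-2.111 = -3.796/-2.111 = 1.80 min.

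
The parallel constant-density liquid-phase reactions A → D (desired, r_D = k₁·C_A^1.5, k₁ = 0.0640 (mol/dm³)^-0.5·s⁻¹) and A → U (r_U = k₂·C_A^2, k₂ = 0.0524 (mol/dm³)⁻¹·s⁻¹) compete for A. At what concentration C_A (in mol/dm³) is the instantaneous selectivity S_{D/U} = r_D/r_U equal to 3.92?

0.0971 mol/dm³

S_{D/U} = (k₁/k₂)·C_A^-0.5 ⇒ C_A = (S·k₂/k₁)^(-2).
= (3.92×0.0524/0.0640)^(-2) = (3.210)^(-2) = 0.0971 mol/dm³.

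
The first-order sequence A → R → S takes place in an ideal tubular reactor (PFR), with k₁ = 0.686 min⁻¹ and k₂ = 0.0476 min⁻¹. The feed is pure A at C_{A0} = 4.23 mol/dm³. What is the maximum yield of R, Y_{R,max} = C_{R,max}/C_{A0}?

0.820

For a first-order series the maximum intermediate yield is C_{R,max}/C_{A0} = (k₁/k₂)^[k₂/(k₂−k₁)].
= (0.686/0.0476)^(0.0476/(0.0476−0.686)) = (14.41)^(-0.07456) = 0.8196.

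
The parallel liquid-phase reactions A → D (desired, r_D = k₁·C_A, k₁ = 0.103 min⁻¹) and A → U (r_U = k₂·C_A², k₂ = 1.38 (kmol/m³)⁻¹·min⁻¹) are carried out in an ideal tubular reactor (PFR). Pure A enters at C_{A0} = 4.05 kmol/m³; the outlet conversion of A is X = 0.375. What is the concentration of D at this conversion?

C_A = C_{A0}(1−X) = 2.531 kmol/m³.
Along a PFR/batch, dC_D/dC_A = −r_D/(r_D+r_U) = −k₁/(k₁+k₂·C_A).
Integrating from C_{A0} to C_A: C_D = (0.103/1.38)·ln[(0.103+1.38·4.05)/(0.103+1.38·2.53)] = 0.07464·ln(5.692/3.596) = 0.03427 kmol/m³.

0.0343 kmol/m³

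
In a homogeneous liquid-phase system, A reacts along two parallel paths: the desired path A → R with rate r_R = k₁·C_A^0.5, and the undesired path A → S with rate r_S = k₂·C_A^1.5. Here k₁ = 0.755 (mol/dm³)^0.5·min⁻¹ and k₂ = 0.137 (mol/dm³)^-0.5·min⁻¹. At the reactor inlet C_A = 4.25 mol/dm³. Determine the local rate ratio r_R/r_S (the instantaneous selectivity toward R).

S_{R/S} = r_R/r_S = (k₁·C_A^0.5)/(k₂·C_A^1.5) = (k₁/k₂)·C_A⁻¹.
= (0.755×4.250^0.5) / (0.137×4.250^1.5) = 1.556/1.200 = 1.30.

1.30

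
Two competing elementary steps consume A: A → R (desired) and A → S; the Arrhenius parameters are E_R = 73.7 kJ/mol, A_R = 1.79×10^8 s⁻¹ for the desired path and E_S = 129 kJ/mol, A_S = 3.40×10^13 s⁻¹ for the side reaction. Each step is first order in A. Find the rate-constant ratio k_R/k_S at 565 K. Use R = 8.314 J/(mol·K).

0.682

With equal orders, S_{R/S} = k_R/k_S = (A_R/A_S)·exp[(E_S−E_R)/(RT)].
(E_S−E_R)/(RT) = (129−73.7)×10³/(8.314×565) = 55300/4697 = 11.77.
k_R/k_S = (1.79×10^8/3.40×10^13)·exp(11.77) = 5.265×10^-6 × 1.296×10^5 = 0.682.
Since E_R < E_S, lowering the temperature improves selectivity toward R.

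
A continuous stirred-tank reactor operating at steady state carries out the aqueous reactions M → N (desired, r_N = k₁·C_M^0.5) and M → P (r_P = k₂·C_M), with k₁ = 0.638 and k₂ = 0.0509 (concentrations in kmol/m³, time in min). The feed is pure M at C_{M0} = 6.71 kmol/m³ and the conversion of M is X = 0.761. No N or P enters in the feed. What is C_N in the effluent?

Exit C_M = C_{M0}(1−X) = 6.71×0.239 = 1.604 kmol/m³.
A CSTR operates uniformly at the exit composition, giving r_N = 0.8079 and r_P = 0.08163 (each k·C_M^n at C_M = 1.604).
Fraction of consumed M going to N: r_N/(r_N+r_P) = 0.9082.
C_N = 0.9082·C_{M0}·X = 0.9082×6.71×0.761 = 4.64 kmol/m³.

4.64 kmol/m³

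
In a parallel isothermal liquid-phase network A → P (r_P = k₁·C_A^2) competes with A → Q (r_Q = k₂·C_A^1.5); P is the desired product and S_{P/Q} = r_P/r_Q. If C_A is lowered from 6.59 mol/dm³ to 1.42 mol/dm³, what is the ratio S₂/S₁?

0.464

S_{P/Q} = (k₁/k₂)·C_A^0.5, so S₂/S₁ = (C_{A,2}/C_{A,1})^0.5.
= (1.42/6.59)^0.5 = (0.2155)^0.5 = 0.464.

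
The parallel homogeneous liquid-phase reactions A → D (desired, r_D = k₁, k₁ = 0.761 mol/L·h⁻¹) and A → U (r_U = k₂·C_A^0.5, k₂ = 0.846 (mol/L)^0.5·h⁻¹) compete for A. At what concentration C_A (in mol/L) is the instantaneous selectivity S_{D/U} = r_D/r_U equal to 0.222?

16.4 mol/L

S_{D/U} = (k₁/k₂)·C_A^-0.5 ⇒ C_A = (S·k₂/k₁)^(-2).
= (0.222×0.846/0.761)^(-2) = (0.2468)^(-2) = 16.4 mol/L.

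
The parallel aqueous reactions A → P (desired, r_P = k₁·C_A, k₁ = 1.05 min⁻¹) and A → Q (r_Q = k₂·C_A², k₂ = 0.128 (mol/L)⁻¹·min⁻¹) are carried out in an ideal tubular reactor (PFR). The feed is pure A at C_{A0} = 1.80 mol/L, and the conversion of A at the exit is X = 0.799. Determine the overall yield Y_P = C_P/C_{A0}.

0.707

C_A = C_{A0}(1−X) = 0.3618 mol/L.
Along a PFR/batch, dC_P/dC_A = −r_P/(r_P+r_Q) = −k₁/(k₁+k₂·C_A).
Integrating from C_{A0} to C_A: C_P = (1.05/0.128)·ln[(1.05+0.128·1.80)/(1.05+0.128·0.362)] = 8.203·ln(1.280/1.096) = 1.273 mol/L.
Y_P = C_P/C_{A0} = 1.273/1.80 = 0.707.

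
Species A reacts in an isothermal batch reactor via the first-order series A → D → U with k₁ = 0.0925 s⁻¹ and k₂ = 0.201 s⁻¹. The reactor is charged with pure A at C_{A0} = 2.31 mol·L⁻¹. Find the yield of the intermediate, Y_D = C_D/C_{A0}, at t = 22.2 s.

0.0995

The intermediate concentration in a first-order A→B→C sequence is C_D = k₁C_{A0}(e^(−k₁t) − e^(−k₂t))/(k₂−k₁).
e^(−k₁t) = e^(−0.0925×22.2) = e^(−2.054) = 0.1283; e^(−k₂t) = e^(−4.462) = 0.01154.
C_D = 0.0925×2.31/(0.201−0.0925) × (0.1283−0.01154) = 1.969×0.1167 = 0.2299 mol·L⁻¹.
Y_D = C_D/C_{A0} = 0.2299/2.31 = 0.0995.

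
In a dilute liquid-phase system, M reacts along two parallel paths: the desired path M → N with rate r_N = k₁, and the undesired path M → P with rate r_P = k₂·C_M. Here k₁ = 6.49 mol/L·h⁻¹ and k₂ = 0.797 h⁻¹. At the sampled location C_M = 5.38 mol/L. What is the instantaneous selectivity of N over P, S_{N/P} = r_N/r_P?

1.51

S_{N/P} = r_N/r_P = (k₁)/(k₂·C_M) = (k₁/k₂)·C_M⁻¹.
= (6.49) / (0.797×5.380) = 6.490/4.288 = 1.51.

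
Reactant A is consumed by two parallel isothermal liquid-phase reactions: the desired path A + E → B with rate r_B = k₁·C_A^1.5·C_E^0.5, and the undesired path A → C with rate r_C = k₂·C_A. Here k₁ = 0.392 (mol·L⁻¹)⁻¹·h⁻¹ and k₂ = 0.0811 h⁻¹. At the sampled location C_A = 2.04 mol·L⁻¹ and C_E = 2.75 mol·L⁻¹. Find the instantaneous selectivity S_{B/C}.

S_{B/C} = r_B/r_C = (k₁·C_A^1.5·C_E^0.5)/(k₂·C_A) = (k₁/k₂)·C_A^0.5·C_E^0.5.
= (0.392×2.040^1.5×2.750^0.5) / (0.0811×2.040) = 1.894/0.1654 = 11.4.
Since the desired path is higher order in A, keeping C_A high (PFR or concentrated feed) favours B.

11.4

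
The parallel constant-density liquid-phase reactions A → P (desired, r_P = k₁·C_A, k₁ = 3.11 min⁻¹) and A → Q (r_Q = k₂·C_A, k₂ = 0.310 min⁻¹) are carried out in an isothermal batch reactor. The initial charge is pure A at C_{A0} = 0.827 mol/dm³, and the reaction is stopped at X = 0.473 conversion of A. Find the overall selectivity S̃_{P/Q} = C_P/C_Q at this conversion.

10.0

C_A = C_{A0}(1−X) = 0.4358 mol/dm³.
Both paths are first order in A, so the instantaneous fraction to P is constant: dC_P/d(−C_A) = k₁/(k₁+k₂) = 0.9094.
C_P = 0.9094·(C_{A0}−C_A) = 0.9094×0.3912 = 0.356 mol/dm³.
C_Q = (C_{A0}−C_A)−C_P = 0.03546 mol/dm³; S̃_{P/Q} = 0.3557/0.03546 = 10.0.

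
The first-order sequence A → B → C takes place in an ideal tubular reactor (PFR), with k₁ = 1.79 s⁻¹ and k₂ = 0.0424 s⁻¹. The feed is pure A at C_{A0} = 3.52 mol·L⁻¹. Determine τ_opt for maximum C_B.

The intermediate peaks when r₁ = r₂, i.e. k₁e^(−k₁τ) = k₂e^(−k₂τ), giving τ_opt = ln(k₂/k₁)/(k₂−k₁).
= ln(0.0424/1.79)/(0.0424−1.79) = ln(0.02369)/-1.748 = -3.743/-1.748 = 2.14 s.

2.14 s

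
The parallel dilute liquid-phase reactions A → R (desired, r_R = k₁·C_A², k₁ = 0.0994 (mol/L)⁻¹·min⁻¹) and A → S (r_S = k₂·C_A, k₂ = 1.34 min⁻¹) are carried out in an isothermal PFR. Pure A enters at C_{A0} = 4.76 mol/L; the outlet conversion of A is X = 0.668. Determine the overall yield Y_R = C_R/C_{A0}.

C_A = C_{A0}(1−X) = 1.580 mol/L.
Along a PFR/batch, dC_S/dC_A = −r_S/(r_R+r_S) = −k₂/(k₂+k₁·C_A).
Integrating from C_{A0} to C_A: C_S = (1.34/0.0994)·ln[(1.34+0.0994·4.76)/(1.34+0.0994·1.58)] = 13.48·ln(1.813/1.497) = 2.582 mol/L.
Then C_R = (C_{A0}−C_A) − C_S = 3.180 − 2.582 = 0.5975 mol/L.
Y_R = C_R/C_{A0} = 0.5975/4.76 = 0.126.

0.126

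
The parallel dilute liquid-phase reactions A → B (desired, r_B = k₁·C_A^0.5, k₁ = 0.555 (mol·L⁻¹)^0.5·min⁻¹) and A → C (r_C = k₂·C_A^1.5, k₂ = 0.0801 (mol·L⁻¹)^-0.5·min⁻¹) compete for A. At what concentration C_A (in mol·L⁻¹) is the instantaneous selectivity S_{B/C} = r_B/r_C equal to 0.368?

18.8 mol·L⁻¹

S_{B/C} = (k₁/k₂)·C_A⁻¹ ⇒ C_A = (S·k₂/k₁)^(-1).
= (0.368×0.0801/0.555)^(-1) = (0.05311)^(-1) = 18.8 mol·L⁻¹.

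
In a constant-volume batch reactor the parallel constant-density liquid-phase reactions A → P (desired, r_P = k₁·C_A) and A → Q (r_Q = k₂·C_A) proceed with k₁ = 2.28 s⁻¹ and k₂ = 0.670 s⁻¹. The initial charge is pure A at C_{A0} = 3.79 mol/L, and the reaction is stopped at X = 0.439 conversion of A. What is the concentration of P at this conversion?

C_A = C_{A0}(1−X) = 2.126 mol/L.
Both paths are first order in A, so the instantaneous fraction to P is constant: dC_P/d(−C_A) = k₁/(k₁+k₂) = 0.7729.
C_P = 0.7729·(C_{A0}−C_A) = 0.7729×1.664 = 1.29 mol/L.

1.29 mol/L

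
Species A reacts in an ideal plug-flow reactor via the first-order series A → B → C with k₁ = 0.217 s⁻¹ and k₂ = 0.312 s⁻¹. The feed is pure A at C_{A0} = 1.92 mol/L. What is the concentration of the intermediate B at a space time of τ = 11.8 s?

For first-order series with pure A initially, C_B(τ) = k₁C_{A0}/(k₂−k₁)·(e^(−k₁τ) − e^(−k₂τ)).
e^(−k₁τ) = e^(−0.217×11.8) = e^(−2.561) = 0.07726; e^(−k₂τ) = e^(−3.682) = 0.02518.
C_B = 0.217×1.92/(0.312−0.217) × (0.07726−0.02518) = 4.386×0.05208 = 0.2284 mol/L.

0.228 mol/L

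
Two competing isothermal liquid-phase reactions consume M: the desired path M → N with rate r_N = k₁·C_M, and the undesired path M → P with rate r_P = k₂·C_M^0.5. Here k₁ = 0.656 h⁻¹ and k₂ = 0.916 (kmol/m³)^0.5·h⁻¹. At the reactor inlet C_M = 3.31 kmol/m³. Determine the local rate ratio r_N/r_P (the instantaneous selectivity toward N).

1.30

S_{N/P} = r_N/r_P = (k₁·C_M)/(k₂·C_M^0.5) = (k₁/k₂)·C_M^0.5.
= (0.656×3.310) / (0.916×3.310^0.5) = 2.171/1.667 = 1.30.
Since the desired path is higher order in M, keeping C_M high (PFR or concentrated feed) favours N.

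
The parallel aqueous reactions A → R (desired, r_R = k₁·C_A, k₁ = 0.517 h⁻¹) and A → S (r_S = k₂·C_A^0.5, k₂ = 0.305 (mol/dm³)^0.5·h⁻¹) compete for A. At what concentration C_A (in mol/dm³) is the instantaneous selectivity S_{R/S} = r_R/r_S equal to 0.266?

0.0246 mol/dm³

S_{R/S} = (k₁/k₂)·C_A^0.5 ⇒ C_A = (S·k₂/k₁)^(2).
= (0.266×0.305/0.517)^(2) = (0.1569)^(2) = 0.0246 mol/dm³.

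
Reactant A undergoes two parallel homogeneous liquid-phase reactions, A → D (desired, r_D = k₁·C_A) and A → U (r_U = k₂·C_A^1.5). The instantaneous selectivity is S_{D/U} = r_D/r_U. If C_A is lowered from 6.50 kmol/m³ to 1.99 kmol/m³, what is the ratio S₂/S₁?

1.81

S_{D/U} = (k₁/k₂)·C_A^-0.5, so S₂/S₁ = (C_{A,2}/C_{A,1})^-0.5.
= (1.99/6.50)^(-0.5) = (0.3062)^(-0.5) = 1.81.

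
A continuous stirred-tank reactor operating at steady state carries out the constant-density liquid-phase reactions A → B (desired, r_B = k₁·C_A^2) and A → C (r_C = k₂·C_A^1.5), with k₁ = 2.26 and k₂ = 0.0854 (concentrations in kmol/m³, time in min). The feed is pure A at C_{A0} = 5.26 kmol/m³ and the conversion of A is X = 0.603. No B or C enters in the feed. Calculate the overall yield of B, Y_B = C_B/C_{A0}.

0.588

Exit C_A = C_{A0}(1−X) = 5.26×0.397 = 2.088 kmol/m³.
Rates in a CSTR are evaluated at the outlet concentration: r_B = 2.26×2.088^2 = 9.855, r_C = 0.0854×2.088^1.5 = 0.2577.
Fraction of consumed A going to B: r_B/(r_B+r_C) = 0.9745.
C_B = 0.9745·C_{A0}·X = 0.9745×5.26×0.603 = 3.09 kmol/m³; Y_B = C_B/C_{A0} = 0.588.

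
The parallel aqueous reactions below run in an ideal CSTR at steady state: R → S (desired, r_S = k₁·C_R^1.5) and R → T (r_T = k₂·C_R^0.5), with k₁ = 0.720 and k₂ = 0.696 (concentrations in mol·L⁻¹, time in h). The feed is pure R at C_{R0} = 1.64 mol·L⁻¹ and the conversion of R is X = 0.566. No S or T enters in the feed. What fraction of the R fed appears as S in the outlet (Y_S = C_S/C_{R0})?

Exit C_R = C_{R0}(1−X) = 1.64×0.434 = 0.7118 mol·L⁻¹.
In a CSTR the entire volume is at exit conditions, so r_S = 0.720×0.7118^1.5 = 0.4323 and r_T = 0.696×0.7118^0.5 = 0.5872.
Fraction of consumed R going to S: r_S/(r_S+r_T) = 0.4241.
C_S = 0.4241·C_{R0}·X = 0.4241×1.64×0.566 = 0.394 mol·L⁻¹; Y_S = C_S/C_{R0} = 0.240.

0.240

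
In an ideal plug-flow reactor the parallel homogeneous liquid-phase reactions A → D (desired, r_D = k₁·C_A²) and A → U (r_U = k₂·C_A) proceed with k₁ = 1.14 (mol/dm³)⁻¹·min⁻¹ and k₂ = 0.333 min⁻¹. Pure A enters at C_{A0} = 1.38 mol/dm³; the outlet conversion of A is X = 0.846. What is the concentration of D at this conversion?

C_A = C_{A0}(1−X) = 0.2125 mol/dm³.
Along a PFR/batch, dC_U/dC_A = −r_U/(r_D+r_U) = −k₂/(k₂+k₁·C_A).
Integrating from C_{A0} to C_A: C_U = (0.333/1.14)·ln[(0.333+1.14·1.38)/(0.333+1.14·0.213)] = 0.2921·ln(1.906/0.5753) = 0.3499 mol/dm³.
Then C_D = (C_{A0}−C_A) − C_U = 1.167 − 0.3499 = 0.8175 mol/dm³.

0.818 mol/dm³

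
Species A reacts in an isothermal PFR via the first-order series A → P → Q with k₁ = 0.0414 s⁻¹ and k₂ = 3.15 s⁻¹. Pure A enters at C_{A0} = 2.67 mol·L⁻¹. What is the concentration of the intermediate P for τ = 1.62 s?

0.0330 mol·L⁻¹

The intermediate concentration in a first-order A→B→C sequence is C_P = k₁C_{A0}(e^(−k₁τ) − e^(−k₂τ))/(k₂−k₁).
e^(−k₁τ) = e^(−0.0414×1.62) = e^(−0.06707) = 0.9351; e^(−k₂τ) = e^(−5.103) = 0.006078.
C_P = 0.0414×2.67/(3.15−0.0414) × (0.9351−0.006078) = 0.03556×0.9291 = 0.03304 mol·L⁻¹.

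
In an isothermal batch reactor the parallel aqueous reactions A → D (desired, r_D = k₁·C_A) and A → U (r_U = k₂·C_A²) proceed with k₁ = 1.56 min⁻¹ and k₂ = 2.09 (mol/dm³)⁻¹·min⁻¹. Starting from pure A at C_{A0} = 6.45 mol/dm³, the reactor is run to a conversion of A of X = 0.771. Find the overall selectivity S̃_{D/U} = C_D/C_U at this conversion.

0.214

C_A = C_{A0}(1−X) = 1.477 mol/dm³.
Along a PFR/batch, dC_D/dC_A = −r_D/(r_D+r_U) = −k₁/(k₁+k₂·C_A).
Integrating from C_{A0} to C_A: C_D = (1.56/2.09)·ln[(1.56+2.09·6.45)/(1.56+2.09·1.48)] = 0.7464·ln(15.04/4.647) = 0.8767 mol/dm³.
C_U = (C_{A0}−C_A)−C_D = 4.096 mol/dm³; S̃_{D/U} = 0.8767/4.096 = 0.214.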